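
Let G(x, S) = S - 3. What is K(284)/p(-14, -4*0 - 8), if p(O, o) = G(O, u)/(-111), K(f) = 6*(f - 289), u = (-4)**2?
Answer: 3330/13 ≈ 256.15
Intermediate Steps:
u = 16
K(f) = -1734 + 6*f (K(f) = 6*(-289 + f) = -1734 + 6*f)
G(x, S) = -3 + S
p(O, o) = -13/111 (p(O, o) = (-3 + 16)/(-111) = 13*(-1/111) = -13/111)
K(284)/p(-14, -4*0 - 8) = (-1734 + 6*284)/(-13/111) = (-1734 + 1704)*(-111/13) = -30*(-111/13) = 3330/13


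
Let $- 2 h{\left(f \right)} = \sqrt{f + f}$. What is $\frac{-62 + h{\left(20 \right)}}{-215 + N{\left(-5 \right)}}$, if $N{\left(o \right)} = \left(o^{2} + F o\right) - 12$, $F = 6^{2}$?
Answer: $\frac{31}{191} + \frac{\sqrt{10}}{382} \approx 0.17058$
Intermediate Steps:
$F = 36$
$h{\left(f \right)} = - \frac{\sqrt{2} \sqrt{f}}{2}$ ($h{\left(f \right)} = - \frac{\sqrt{f + f}}{2} = - \frac{\sqrt{2 f}}{2} = - \frac{\sqrt{2} \sqrt{f}}{2}$)
$N{\left(o \right)} = -12 + o^{2} + 36 o$ ($N{\left(o \right)} = \left(o^{2} + 36 o\right) - 12 = -12 + o^{2} + 36 o$)
$\frac{-62 + h{\left(20 \right)}}{-215 + N{\left(-5 \right)}} = \frac{-62 - \frac{\sqrt{2} \sqrt{20}}{2}}{-215 + \left(-12 + \left(-5\right)^{2} + 36 \left(-5\right)\right)} = \frac{-62 - \frac{\sqrt{2} \cdot 2 \sqrt{5}}{2}}{-215 - 167} = \frac{-62 - \sqrt{10}}{-215 - 167} = \frac{-62 - \sqrt{10}}{-382} = \left(-62 - \sqrt{10}\right) \left(- \frac{1}{382}\right) = \frac{31}{191} + \frac{\sqrt{10}}{382}$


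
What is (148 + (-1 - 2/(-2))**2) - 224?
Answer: -76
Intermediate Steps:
(148 + (-1 - 2/(-2))**2) - 224 = (148 + (-1 - 2*(-1/2))**2) - 224 = (148 + (-1 + 1)**2) - 224 = (148 + 0**2) - 224 = (148 + 0) - 224 = 148 - 224 = -76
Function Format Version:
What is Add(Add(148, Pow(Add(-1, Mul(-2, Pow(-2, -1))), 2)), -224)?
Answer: -76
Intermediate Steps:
Add(Add(148, Pow(Add(-1, Mul(-2, Pow(-2, -1))), 2)), -224) = Add(Add(148, Pow(Add(-1, Mul(-2, Rational(-1, 2))), 2)), -224) = Add(Add(148, Pow(Add(-1, 1), 2)), -224) = Add(Add(148, Pow(0, 2)), -224) = Add(Add(148, 0), -224) = Add(148, -224) = -76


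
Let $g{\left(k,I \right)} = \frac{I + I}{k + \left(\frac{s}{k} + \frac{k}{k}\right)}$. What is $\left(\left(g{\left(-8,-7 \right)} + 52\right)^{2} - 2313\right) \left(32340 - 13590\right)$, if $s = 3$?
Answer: $\frac{38640881250}{3481} \approx 1.1101 \cdot 10^{7}$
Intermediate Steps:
$g{\left(k,I \right)} = \frac{2 I}{1 + k + \frac{3}{k}}$ ($g{\left(k,I \right)} = \frac{I + I}{k + \left(\frac{3}{k} + \frac{k}{k}\right)} = \frac{2 I}{k + \left(\frac{3}{k} + 1\right)} = \frac{2 I}{k + \left(1 + \frac{3}{k}\right)} = \frac{2 I}{1 + k + \frac{3}{k}}$)
$\left(\left(g{\left(-8,-7 \right)} + 52\right)^{2} - 2313\right) \left(32340 - 13590\right) = \left(\left(2 \left(-7\right) \left(-8\right) \frac{1}{3 - 8 + \left(-8\right)^{2}} + 52\right)^{2} - 2313\right) \left(32340 - 13590\right) = \left(\left(2 \left(-7\right) \left(-8\right) \frac{1}{3 - 8 + 64} + 52\right)^{2} - 2313\right) 18750 = \left(\left(2 \left(-7\right) \left(-8\right) \frac{1}{59} + 52\right)^{2} - 2313\right) 18750 = \left(\left(\frac{112}{59} + 52\right)^{2} - 2313\right) 18750 = \left(\left(\frac{3180}{59}\right)^{2} - 2313\right) 18750 = \left(\frac{10112400}{3481} - 2313\right) 18750 = \frac{2060847}{3481} \cdot 18750 = \frac{38640881250}{3481}$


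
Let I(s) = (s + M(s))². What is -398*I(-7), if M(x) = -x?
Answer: 0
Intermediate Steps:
I(s) = 0 (I(s) = (s - s)² = 0² = 0)
-398*I(-7) = -398*0 = 0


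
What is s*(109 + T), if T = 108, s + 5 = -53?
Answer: -12586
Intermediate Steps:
s = -58 (s = -5 - 53 = -58)
s*(109 + T) = -58*(109 + 108) = -58*217 = -12586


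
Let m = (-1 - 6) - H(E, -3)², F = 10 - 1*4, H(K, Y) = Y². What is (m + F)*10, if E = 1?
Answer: -820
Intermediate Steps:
F = 6 (F = 10 - 4 = 6)
m = -88 (m = (-1 - 6) - ((-3)²)² = -7 - 1*9² = -7 - 1*81 = -7 - 81 = -88)
(m + F)*10 = (-88 + 6)*10 = -82*10 = -820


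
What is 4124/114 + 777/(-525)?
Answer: 49441/1425 ≈ 34.695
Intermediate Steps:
4124/114 + 777/(-525) = 4124*(1/114) + 777*(-1/525) = 2062/57 - 37/25 = 49441/1425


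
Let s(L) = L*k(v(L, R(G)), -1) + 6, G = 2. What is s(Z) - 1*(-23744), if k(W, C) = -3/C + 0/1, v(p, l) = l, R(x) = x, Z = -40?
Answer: 23630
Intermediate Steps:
k(W, C) = -3/C (k(W, C) = -3/C + 0*1 = -3/C + 0 = -3/C)
s(L) = 6 + 3*L (s(L) = L*(-3/(-1)) + 6 = L*(-3*(-1)) + 6 = L*3 + 6 = 3*L + 6 = 6 + 3*L)
s(Z) - 1*(-23744) = (6 + 3*(-40)) - 1*(-23744) = (6 - 120) + 23744 = -114 + 23744 = 23630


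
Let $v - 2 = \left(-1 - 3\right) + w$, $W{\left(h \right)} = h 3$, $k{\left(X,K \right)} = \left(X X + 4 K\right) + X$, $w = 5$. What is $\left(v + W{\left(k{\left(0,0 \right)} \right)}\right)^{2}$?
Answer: $9$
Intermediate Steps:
$k{\left(X,K \right)} = X + X^{2} + 4 K$ ($k{\left(X,K \right)} = \left(X^{2} + 4 K\right) + X = X + X^{2} + 4 K$)
$W{\left(h \right)} = 3 h$
$v = 3$ ($v = 2 + \left(\left(-1 - 3\right) + 5\right) = 2 + \left(-4 + 5\right) = 2 + 1 = 3$)
$\left(v + W{\left(k{\left(0,0 \right)} \right)}\right)^{2} = \left(3 + 3 \left(0 + 0^{2} + 4 \cdot 0\right)\right)^{2} = \left(3 + 3 \left(0 + 0 + 0\right)\right)^{2} = \left(3 + 3 \cdot 0\right)^{2} = \left(3 + 0\right)^{2} = 3^{2} = 9$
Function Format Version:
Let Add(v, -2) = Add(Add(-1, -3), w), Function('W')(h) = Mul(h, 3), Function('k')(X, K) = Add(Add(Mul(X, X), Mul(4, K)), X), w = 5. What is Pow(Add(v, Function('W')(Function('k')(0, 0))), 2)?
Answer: 9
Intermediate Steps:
Function('k')(X, K) = Add(X, Pow(X, 2), Mul(4, K)) (Function('k')(X, K) = Add(Add(Pow(X, 2), Mul(4, K)), X) = Add(X, Pow(X, 2), Mul(4, K)))
Function('W')(h) = Mul(3, h)
v = 3 (v = Add(2, Add(Add(-1, -3), 5)) = Add(2, Add(-4, 5)) = Add(2, 1) = 3)
Pow(Add(v, Function('W')(Function('k')(0, 0))), 2) = Pow(Add(3, Mul(3, Add(0, Pow(0, 2), Mul(4, 0)))), 2) = Pow(Add(3, Mul(3, Add(0, 0, 0))), 2) = Pow(Add(3, Mul(3, 0)), 2) = Pow(Add(3, 0), 2) = Pow(3, 2) = 9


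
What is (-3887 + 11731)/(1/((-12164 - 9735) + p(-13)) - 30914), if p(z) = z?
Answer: -171877728/677387569 ≈ -0.25374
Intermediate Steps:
(-3887 + 11731)/(1/((-12164 - 9735) + p(-13)) - 30914) = (-3887 + 11731)/(1/((-12164 - 9735) - 13) - 30914) = 7844/(1/(-21899 - 13) - 30914) = 7844/(1/(-21912) - 30914) = 7844/(-1/21912 - 30914) = 7844/(-677387569/21912) = 7844*(-21912/677387569) = -171877728/677387569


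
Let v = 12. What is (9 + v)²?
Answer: 441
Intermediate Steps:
(9 + v)² = (9 + 12)² = 21² = 441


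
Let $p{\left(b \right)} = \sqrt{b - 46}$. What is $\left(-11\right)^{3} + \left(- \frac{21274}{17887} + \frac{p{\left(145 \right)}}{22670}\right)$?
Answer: $- \frac{23828871}{17887} + \frac{3 \sqrt{11}}{22670} \approx -1332.2$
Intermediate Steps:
$p{\left(b \right)} = \sqrt{-46 + b}$
$\left(-11\right)^{3} + \left(- \frac{21274}{17887} + \frac{p{\left(145 \right)}}{22670}\right) = \left(-11\right)^{3} - \left(\frac{21274}{17887} - \frac{\sqrt{-46 + 145}}{22670}\right) = -1331 - \left(\frac{21274}{17887} - \sqrt{99} \cdot \frac{1}{22670}\right) = -1331 - \left(\frac{21274}{17887} - 3 \sqrt{11} \cdot \frac{1}{22670}\right) = -1331 - \left(\frac{21274}{17887} - \frac{3 \sqrt{11}}{22670}\right) = - \frac{23828871}{17887} + \frac{3 \sqrt{11}}{22670}$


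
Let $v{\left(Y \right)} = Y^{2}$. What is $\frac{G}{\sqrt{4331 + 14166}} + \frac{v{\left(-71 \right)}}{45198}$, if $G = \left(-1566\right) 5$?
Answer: $\frac{5041}{45198} - \frac{7830 \sqrt{18497}}{18497} \approx -57.46$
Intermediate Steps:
$G = -7830$
$\frac{G}{\sqrt{4331 + 14166}} + \frac{v{\left(-71 \right)}}{45198} = - \frac{7830}{\sqrt{4331 + 14166}} + \frac{\left(-71\right)^{2}}{45198} = - \frac{7830}{\sqrt{18497}} + 5041 \cdot \frac{1}{45198} = - 7830 \frac{\sqrt{18497}}{18497} + \frac{5041}{45198} = - \frac{7830 \sqrt{18497}}{18497} + \frac{5041}{45198} = \frac{5041}{45198} - \frac{7830 \sqrt{18497}}{18497}$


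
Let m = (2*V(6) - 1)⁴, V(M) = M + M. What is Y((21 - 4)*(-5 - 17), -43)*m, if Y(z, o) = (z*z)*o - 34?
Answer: -1683160222382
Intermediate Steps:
V(M) = 2*M
Y(z, o) = -34 + o*z² (Y(z, o) = z²*o - 34 = o*z² - 34 = -34 + o*z²)
m = 279841 (m = (2*(2*6) - 1)⁴ = (2*12 - 1)⁴ = (24 - 1)⁴ = 23⁴ = 279841)
Y((21 - 4)*(-5 - 17), -43)*m = (-34 - 43*(-5 - 17)²*(21 - 4)²)*279841 = (-34 - 43*(17*(-22))²)*279841 = (-34 - 43*(-374)²)*279841 = (-34 - 43*139876)*279841 = (-34 - 6014668)*279841 = -6014702*279841 = -1683160222382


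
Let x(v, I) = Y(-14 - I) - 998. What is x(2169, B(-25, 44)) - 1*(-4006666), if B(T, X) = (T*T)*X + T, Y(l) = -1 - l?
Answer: 4033156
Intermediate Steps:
B(T, X) = T + X*T² (B(T, X) = T²*X + T = X*T² + T = T + X*T²)
x(v, I) = -985 + I (x(v, I) = (-1 - (-14 - I)) - 998 = (-1 + (14 + I)) - 998 = (13 + I) - 998 = -985 + I)
x(2169, B(-25, 44)) - 1*(-4006666) = (-985 - 25*(1 - 25*44)) - 1*(-4006666) = (-985 - 25*(1 - 1100)) + 4006666 = (-985 - 25*(-1099)) + 4006666 = (-985 + 27475) + 4006666 = 26490 + 4006666 = 4033156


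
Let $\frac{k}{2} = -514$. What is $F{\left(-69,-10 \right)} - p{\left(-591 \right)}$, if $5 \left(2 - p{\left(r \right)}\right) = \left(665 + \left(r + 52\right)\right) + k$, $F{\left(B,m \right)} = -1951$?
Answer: $- \frac{10667}{5} \approx -2133.4$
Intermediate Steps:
$k = -1028$ ($k = 2 \left(-514\right) = -1028$)
$p{\left(r \right)} = \frac{321}{5} - \frac{r}{5}$ ($p{\left(r \right)} = 2 - \frac{\left(665 + \left(r + 52\right)\right) - 1028}{5} = 2 - \frac{\left(665 + \left(52 + r\right)\right) - 1028}{5} = 2 - \frac{\left(717 + r\right) - 1028}{5} = 2 - \frac{-311 + r}{5} = 2 - \left(- \frac{311}{5} + \frac{r}{5}\right) = \frac{321}{5} - \frac{r}{5}$)
$F{\left(-69,-10 \right)} - p{\left(-591 \right)} = -1951 - \left(\frac{321}{5} - - \frac{591}{5}\right) = -1951 - \left(\frac{321}{5} + \frac{591}{5}\right) = -1951 - \frac{912}{5} = - \frac{10667}{5}$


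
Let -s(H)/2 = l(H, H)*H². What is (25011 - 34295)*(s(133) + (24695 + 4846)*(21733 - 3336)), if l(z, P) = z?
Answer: -5001852509852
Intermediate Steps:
s(H) = -2*H³ (s(H) = -2*H*H² = -2*H³)
(25011 - 34295)*(s(133) + (24695 + 4846)*(21733 - 3336)) = (25011 - 34295)*(-2*133³ + (24695 + 4846)*(21733 - 3336)) = -9284*(-2*2352637 + 29541*18397) = -9284*(-4705274 + 543465777) = -9284*538760503 = -5001852509852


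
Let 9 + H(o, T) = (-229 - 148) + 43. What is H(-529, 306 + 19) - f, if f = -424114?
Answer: 423771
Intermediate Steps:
H(o, T) = -343 (H(o, T) = -9 + ((-229 - 148) + 43) = -9 + (-377 + 43) = -9 - 334 = -343)
H(-529, 306 + 19) - f = -343 - 1*(-424114) = -343 + 424114 = 423771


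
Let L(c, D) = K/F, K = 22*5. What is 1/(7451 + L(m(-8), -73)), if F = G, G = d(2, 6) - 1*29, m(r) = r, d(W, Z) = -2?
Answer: 31/230871 ≈ 0.00013427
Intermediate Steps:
K = 110
G = -31 (G = -2 - 1*29 = -2 - 29 = -31)
F = -31
L(c, D) = -110/31 (L(c, D) = 110/(-31) = 110*(-1/31) = -110/31)
1/(7451 + L(m(-8), -73)) = 1/(7451 - 110/31) = 1/(230871/31) = 31/230871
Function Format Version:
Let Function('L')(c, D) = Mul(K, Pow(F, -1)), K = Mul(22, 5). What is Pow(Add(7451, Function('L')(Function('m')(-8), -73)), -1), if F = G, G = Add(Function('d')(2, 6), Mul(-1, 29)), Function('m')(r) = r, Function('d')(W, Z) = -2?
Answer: Rational(31, 230871) ≈ 0.00013427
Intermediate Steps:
K = 110
G = -31 (G = Add(-2, Mul(-1, 29)) = Add(-2, -29) = -31)
F = -31
Function('L')(c, D) = Rational(-110, 31) (Function('L')(c, D) = Mul(110, Pow(-31, -1)) = Mul(110, Rational(-1, 31)) = Rational(-110, 31))
Pow(Add(7451, Function('L')(Function('m')(-8), -73)), -1) = Pow(Add(7451, Rational(-110, 31)), -1) = Pow(Rational(230871, 31), -1) = Rational(31, 230871)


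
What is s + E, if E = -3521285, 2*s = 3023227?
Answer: -4019343/2 ≈ -2.0097e+6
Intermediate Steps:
s = 3023227/2 (s = (½)*3023227 = 3023227/2 ≈ 1.5116e+6)
s + E = 3023227/2 - 3521285 = -4019343/2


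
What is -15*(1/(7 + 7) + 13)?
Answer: -2745/14 ≈ -196.07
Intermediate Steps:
-15*(1/(7 + 7) + 13) = -15*(1/14 + 13) = -15*183/14 = -2745/14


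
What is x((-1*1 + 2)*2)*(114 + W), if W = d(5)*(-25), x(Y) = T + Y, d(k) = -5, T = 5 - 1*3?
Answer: 956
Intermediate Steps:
T = 2 (T = 5 - 3 = 2)
x(Y) = 2 + Y
W = 125 (W = -5*(-25) = 125)
x((-1*1 + 2)*2)*(114 + W) = (2 + (-1*1 + 2)*2)*(114 + 125) = (2 + (-1 + 2)*2)*239 = (2 + 1*2)*239 = (2 + 2)*239 = 4*239 = 956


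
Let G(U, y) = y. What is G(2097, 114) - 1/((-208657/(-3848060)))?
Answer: 19938838/208657 ≈ 95.558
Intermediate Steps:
G(2097, 114) - 1/((-208657/(-3848060))) = 114 - 1/((-208657/(-3848060))) = 114 - 1/((-208657*(-1/3848060))) = 114 - 1/208657/3848060 = 114 - 1*3848060/208657 = 114 - 3848060/208657 = 19938838/208657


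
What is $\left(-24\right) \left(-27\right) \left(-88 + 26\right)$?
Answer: $-40176$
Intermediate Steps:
$\left(-24\right) \left(-27\right) \left(-88 + 26\right) = 648 \left(-62\right) = -40176$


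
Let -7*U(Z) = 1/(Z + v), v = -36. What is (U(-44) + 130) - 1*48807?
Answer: -27259119/560 ≈ -48677.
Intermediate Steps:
U(Z) = -1/(7*(-36 + Z)) (U(Z) = -1/(7*(Z - 36)) = -1/(7*(-36 + Z)))
(U(-44) + 130) - 1*48807 = (-1/(-252 + 7*(-44)) + 130) - 1*48807 = (-1/(-252 - 308) + 130) - 48807 = (-1/(-560) + 130) - 48807 = (-1*(-1/560) + 130) - 48807 = (1/560 + 130) - 48807 = 72801/560 - 48807 = -27259119/560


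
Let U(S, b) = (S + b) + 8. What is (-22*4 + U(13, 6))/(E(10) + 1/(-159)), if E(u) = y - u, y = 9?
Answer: 9699/160 ≈ 60.619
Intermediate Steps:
U(S, b) = 8 + S + b
E(u) = 9 - u
(-22*4 + U(13, 6))/(E(10) + 1/(-159)) = (-22*4 + (8 + 13 + 6))/((9 - 1*10) + 1/(-159)) = (-88 + 27)/((9 - 10) - 1/159) = -61/(-1 - 1/159) = -61/(-160/159) = -61*(-159/160) = 9699/160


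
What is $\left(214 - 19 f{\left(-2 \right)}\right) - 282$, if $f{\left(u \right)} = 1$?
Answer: $-87$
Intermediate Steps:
$\left(214 - 19 f{\left(-2 \right)}\right) - 282 = \left(214 - 19\right) - 282 = 195 - 282 = -87$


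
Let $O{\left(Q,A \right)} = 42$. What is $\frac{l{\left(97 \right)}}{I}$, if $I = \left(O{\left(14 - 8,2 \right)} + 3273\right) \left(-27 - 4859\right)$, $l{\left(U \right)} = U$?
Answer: $- \frac{97}{16197090} \approx -5.9887 \cdot 10^{-6}$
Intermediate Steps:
$I = -16197090$ ($I = \left(42 + 3273\right) \left(-27 - 4859\right) = 3315 \left(-4886\right) = -16197090$)
$\frac{l{\left(97 \right)}}{I} = \frac{97}{-16197090} = 97 \left(- \frac{1}{16197090}\right) = - \frac{97}{16197090}$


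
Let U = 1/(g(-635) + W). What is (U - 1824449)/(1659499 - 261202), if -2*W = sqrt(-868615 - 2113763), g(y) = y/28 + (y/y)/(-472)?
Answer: (-3013989748*sqrt(2982378) + 136718738017*I)/(1398297*(-74937*I + 1652*sqrt(2982378))) ≈ -1.3048 + 8.4401e-10*I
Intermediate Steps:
g(y) = -1/472 + y/28 (g(y) = y*(1/28) + 1*(-1/472) = y/28 - 1/472 = -1/472 + y/28)
W = -I*sqrt(2982378)/2 (W = -sqrt(-868615 - 2113763)/2 = -I*sqrt(2982378)/2 ≈ -863.48*I)
U = 1/(-74937/3304 - I*sqrt(2982378)/2) (U = 1/((-1/472 + (1/28)*(-635)) - I*sqrt(2982378)/2) = 1/((-1/472 - 635/28) - I*sqrt(2982378)/2) = 1/(-74937/3304 - I*sqrt(2982378)/2) ≈ -3.04e-5 + 0.0011573*I)
(U - 1824449)/(1659499 - 261202) = ((-82530616/2714945094427 + 5458208*I*sqrt(2982378)/8144835283281) - 1824449)/(1659499 - 261202) = (-4953278862664776339/2714945094427 + 5458208*I*sqrt(2982378)/8144835283281)/1398297 = (-4953278862664776339/2714945094427 + 5458208*I*sqrt(2982378)/8144835283281)*(1/1398297) = -1651092954221592113/1265433193567330273 + 5458208*I*sqrt(2982378)/11388898742105972457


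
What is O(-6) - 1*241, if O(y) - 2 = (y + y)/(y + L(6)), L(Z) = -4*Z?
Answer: -1193/5 ≈ -238.60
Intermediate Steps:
O(y) = 2 + 2*y/(-24 + y) (O(y) = 2 + (y + y)/(y - 4*6) = 2 + (2*y)/(y - 24) = 2 + (2*y)/(-24 + y) = 2 + 2*y/(-24 + y))
O(-6) - 1*241 = 4*(-12 - 6)/(-24 - 6) - 1*241 = 4*(-18)/(-30) - 241 = 4*(-1/30)*(-18) - 241 = 12/5 - 241 = -1193/5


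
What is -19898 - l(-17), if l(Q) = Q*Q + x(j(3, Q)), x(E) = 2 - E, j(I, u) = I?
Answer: -20186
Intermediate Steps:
l(Q) = -1 + Q**2 (l(Q) = Q*Q + (2 - 1*3) = Q**2 + (2 - 3) = Q**2 - 1 = -1 + Q**2)
-19898 - l(-17) = -19898 - (-1 + (-17)**2) = -19898 - (-1 + 289) = -19898 - 1*288 = -19898 - 288 = -20186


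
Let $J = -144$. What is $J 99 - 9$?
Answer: $-14265$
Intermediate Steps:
$J 99 - 9 = \left(-144\right) 99 - 9 = -14256 + \left(-79 + 70\right) = -14256 - 9 = -14265$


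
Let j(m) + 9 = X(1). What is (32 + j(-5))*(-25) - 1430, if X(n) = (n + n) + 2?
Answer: -2105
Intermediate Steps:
X(n) = 2 + 2*n (X(n) = 2*n + 2 = 2 + 2*n)
j(m) = -5 (j(m) = -9 + (2 + 2*1) = -9 + (2 + 2) = -9 + 4 = -5)
(32 + j(-5))*(-25) - 1430 = (32 - 5)*(-25) - 1430 = 27*(-25) - 1430 = -675 - 1430 = -2105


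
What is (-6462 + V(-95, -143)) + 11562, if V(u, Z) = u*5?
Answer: 4625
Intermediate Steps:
V(u, Z) = 5*u
(-6462 + V(-95, -143)) + 11562 = (-6462 + 5*(-95)) + 11562 = (-6462 - 475) + 11562 = -6937 + 11562 = 4625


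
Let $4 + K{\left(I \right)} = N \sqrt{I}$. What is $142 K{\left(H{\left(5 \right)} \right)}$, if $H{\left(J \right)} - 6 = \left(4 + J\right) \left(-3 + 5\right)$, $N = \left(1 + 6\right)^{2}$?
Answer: $-568 + 13916 \sqrt{6} \approx 33519.0$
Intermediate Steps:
$N = 49$ ($N = 7^{2} = 49$)
$H{\left(J \right)} = 14 + 2 J$ ($H{\left(J \right)} = 6 + \left(4 + J\right) \left(-3 + 5\right) = 6 + \left(4 + J\right) 2 = 6 + \left(8 + 2 J\right) = 14 + 2 J$)
$K{\left(I \right)} = -4 + 49 \sqrt{I}$
$142 K{\left(H{\left(5 \right)} \right)} = 142 \left(-4 + 49 \sqrt{14 + 2 \cdot 5}\right) = 142 \left(-4 + 49 \sqrt{14 + 10}\right) = 142 \left(-4 + 49 \sqrt{24}\right) = 142 \left(-4 + 49 \cdot 2 \sqrt{6}\right) = 142 \left(-4 + 98 \sqrt{6}\right) = -568 + 13916 \sqrt{6}$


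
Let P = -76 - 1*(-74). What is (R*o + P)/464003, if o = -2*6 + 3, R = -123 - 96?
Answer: 1969/464003 ≈ 0.0042435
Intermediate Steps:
R = -219
o = -9 (o = -12 + 3 = -9)
P = -2 (P = -76 + 74 = -2)
(R*o + P)/464003 = (-219*(-9) - 2)/464003 = (1971 - 2)*(1/464003) = 1969*(1/464003) = 1969/464003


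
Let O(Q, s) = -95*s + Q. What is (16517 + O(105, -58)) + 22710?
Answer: 44842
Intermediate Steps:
O(Q, s) = Q - 95*s
(16517 + O(105, -58)) + 22710 = (16517 + (105 - 95*(-58))) + 22710 = (16517 + (105 + 5510)) + 22710 = (16517 + 5615) + 22710 = 22132 + 22710 = 44842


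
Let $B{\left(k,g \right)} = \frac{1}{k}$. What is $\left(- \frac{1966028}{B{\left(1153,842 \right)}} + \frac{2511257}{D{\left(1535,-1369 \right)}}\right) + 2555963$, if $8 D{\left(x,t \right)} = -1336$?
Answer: $- \frac{378136322864}{167} \approx -2.2643 \cdot 10^{9}$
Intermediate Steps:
$D{\left(x,t \right)} = -167$ ($D{\left(x,t \right)} = \frac{1}{8} \left(-1336\right) = -167$)
$\left(- \frac{1966028}{B{\left(1153,842 \right)}} + \frac{2511257}{D{\left(1535,-1369 \right)}}\right) + 2555963 = \left(- \frac{1966028}{\frac{1}{1153}} + \frac{2511257}{-167}\right) + 2555963 = \left(- 1966028 \frac{1}{\frac{1}{1153}} + 2511257 \left(- \frac{1}{167}\right)\right) + 2555963 = \left(\left(-1966028\right) 1153 - \frac{2511257}{167}\right) + 2555963 = \left(-2266830284 - \frac{2511257}{167}\right) + 2555963 = - \frac{378563168685}{167} + 2555963 = - \frac{378136322864}{167}$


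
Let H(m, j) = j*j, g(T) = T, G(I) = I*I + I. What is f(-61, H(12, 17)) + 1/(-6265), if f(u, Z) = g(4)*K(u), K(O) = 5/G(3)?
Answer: 31322/18795 ≈ 1.6665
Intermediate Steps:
G(I) = I + I² (G(I) = I² + I = I + I²)
K(O) = 5/12 (K(O) = 5/((3*(1 + 3))) = 5/((3*4)) = 5/12)
H(m, j) = j²
f(u, Z) = 5/3 (f(u, Z) = 4*(5/12) = 5/3)
f(-61, H(12, 17)) + 1/(-6265) = 5/3 + 1/(-6265) = 5/3 - 1/6265 = 31322/18795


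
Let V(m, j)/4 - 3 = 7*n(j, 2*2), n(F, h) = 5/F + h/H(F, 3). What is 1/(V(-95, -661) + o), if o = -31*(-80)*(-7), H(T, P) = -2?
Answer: -661/11504184 ≈ -5.7457e-5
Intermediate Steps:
n(F, h) = 5/F - h/2 (n(F, h) = 5/F + h/(-2) = 5/F + h*(-½) = 5/F - h/2)
o = -17360 (o = 2480*(-7) = -17360)
V(m, j) = -44 + 140/j (V(m, j) = 12 + 4*(7*(5/j - 2)) = 12 + 4*(7*(-2 + 5/j)) = 12 + 4*(-14 + 35/j) = 12 + (-56 + 140/j) = -44 + 140/j)
1/(V(-95, -661) + o) = 1/((-44 + 140/(-661)) - 17360) = 1/((-44 + 140*(-1/661)) - 17360) = 1/((-44 - 140/661) - 17360) = 1/(-29224/661 - 17360) = 1/(-11504184/661) = -661/11504184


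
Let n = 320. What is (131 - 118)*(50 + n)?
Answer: 4810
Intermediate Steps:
(131 - 118)*(50 + n) = (131 - 118)*(50 + 320) = 13*370 = 4810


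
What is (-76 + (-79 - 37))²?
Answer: 36864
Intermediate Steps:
(-76 + (-79 - 37))² = (-76 - 116)² = (-192)² = 36864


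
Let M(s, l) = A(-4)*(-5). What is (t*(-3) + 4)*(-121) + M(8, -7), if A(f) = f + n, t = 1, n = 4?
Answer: -121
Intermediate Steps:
A(f) = 4 + f (A(f) = f + 4 = 4 + f)
M(s, l) = 0 (M(s, l) = (4 - 4)*(-5) = 0*(-5) = 0)
(t*(-3) + 4)*(-121) + M(8, -7) = (1*(-3) + 4)*(-121) + 0 = (-3 + 4)*(-121) + 0 = 1*(-121) + 0 = -121 + 0 = -121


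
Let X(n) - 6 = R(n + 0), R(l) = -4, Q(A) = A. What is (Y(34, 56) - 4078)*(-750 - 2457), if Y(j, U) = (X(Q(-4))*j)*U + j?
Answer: 756852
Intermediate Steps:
X(n) = 2 (X(n) = 6 - 4 = 2)
Y(j, U) = j + 2*U*j (Y(j, U) = (2*j)*U + j = 2*U*j + j = j + 2*U*j)
(Y(34, 56) - 4078)*(-750 - 2457) = (34*(1 + 2*56) - 4078)*(-750 - 2457) = (34*(1 + 112) - 4078)*(-3207) = (34*113 - 4078)*(-3207) = (3842 - 4078)*(-3207) = -236*(-3207) = 756852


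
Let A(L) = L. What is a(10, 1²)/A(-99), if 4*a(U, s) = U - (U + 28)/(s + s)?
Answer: 1/44 ≈ 0.022727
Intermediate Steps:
a(U, s) = U/4 - (28 + U)/(8*s) (a(U, s) = (U - (U + 28)/(s + s))/4 = (U - (28 + U)/(2*s))/4 = U/4 - (28 + U)/(8*s))
a(10, 1²)/A(-99) = ((-28 - 1*10 + 2*10*1²)/(8*(1²)))/(-99) = ((⅛)*(-28 - 10 + 2*10*1)/1)*(-1/99) = ((⅛)*1*(-28 - 10 + 20))*(-1/99) = ((⅛)*1*(-18))*(-1/99) = -9/4*(-1/99) = 1/44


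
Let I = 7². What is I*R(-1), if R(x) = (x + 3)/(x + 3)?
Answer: 49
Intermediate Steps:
I = 49
R(x) = 1 (R(x) = (3 + x)/(3 + x) = 1)
I*R(-1) = 49*1 = 49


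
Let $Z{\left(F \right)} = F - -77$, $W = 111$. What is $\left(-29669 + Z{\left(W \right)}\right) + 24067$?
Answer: $-5414$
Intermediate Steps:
$Z{\left(F \right)} = 77 + F$ ($Z{\left(F \right)} = F + 77 = 77 + F$)
$\left(-29669 + Z{\left(W \right)}\right) + 24067 = \left(-29669 + \left(77 + 111\right)\right) + 24067 = \left(-29669 + 188\right) + 24067 = -29481 + 24067 = -5414$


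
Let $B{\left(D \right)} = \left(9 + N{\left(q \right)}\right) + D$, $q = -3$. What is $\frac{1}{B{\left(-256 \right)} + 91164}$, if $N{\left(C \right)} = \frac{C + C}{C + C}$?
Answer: $\frac{1}{90918} \approx 1.0999 \cdot 10^{-5}$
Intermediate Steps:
$N{\left(C \right)} = 1$ ($N{\left(C \right)} = \frac{2 C}{2 C} = 2 C \frac{1}{2 C} = 1$)
$B{\left(D \right)} = 10 + D$ ($B{\left(D \right)} = \left(9 + 1\right) + D = 10 + D$)
$\frac{1}{B{\left(-256 \right)} + 91164} = \frac{1}{\left(10 - 256\right) + 91164} = \frac{1}{-246 + 91164} = \frac{1}{90918}$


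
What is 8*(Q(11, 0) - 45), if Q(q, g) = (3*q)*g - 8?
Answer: -424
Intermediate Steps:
Q(q, g) = -8 + 3*g*q (Q(q, g) = 3*g*q - 8 = -8 + 3*g*q)
8*(Q(11, 0) - 45) = 8*((-8 + 3*0*11) - 45) = 8*((-8 + 0) - 45) = 8*(-8 - 45) = 8*(-53) = -424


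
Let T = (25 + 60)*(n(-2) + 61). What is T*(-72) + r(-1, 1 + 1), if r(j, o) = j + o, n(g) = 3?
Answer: -391679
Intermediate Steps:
T = 5440 (T = (25 + 60)*(3 + 61) = 85*64 = 5440)
T*(-72) + r(-1, 1 + 1) = 5440*(-72) + (-1 + (1 + 1)) = -391680 + (-1 + 2) = -391680 + 1 = -391679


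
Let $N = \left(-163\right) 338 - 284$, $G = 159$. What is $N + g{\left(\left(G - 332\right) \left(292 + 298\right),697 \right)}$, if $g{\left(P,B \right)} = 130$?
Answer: $-55248$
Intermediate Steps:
$N = -55378$ ($N = -55094 - 284 = -55378$)
$N + g{\left(\left(G - 332\right) \left(292 + 298\right),697 \right)} = -55378 + 130 = -55248$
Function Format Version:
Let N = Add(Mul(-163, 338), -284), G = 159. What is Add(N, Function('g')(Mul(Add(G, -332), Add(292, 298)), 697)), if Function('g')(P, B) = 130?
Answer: -55248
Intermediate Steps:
N = -55378 (N = Add(-55094, -284) = -55378)
Add(N, Function('g')(Mul(Add(G, -332), Add(292, 298)), 697)) = Add(-55378, 130) = -55248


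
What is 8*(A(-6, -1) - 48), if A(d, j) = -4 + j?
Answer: -424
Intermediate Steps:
8*(A(-6, -1) - 48) = 8*((-4 - 1) - 48) = 8*(-5 - 48) = 8*(-53) = -424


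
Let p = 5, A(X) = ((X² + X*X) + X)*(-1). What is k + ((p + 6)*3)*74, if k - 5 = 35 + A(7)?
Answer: 2377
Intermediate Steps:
A(X) = -X - 2*X² (A(X) = ((X² + X²) + X)*(-1) = (2*X² + X)*(-1) = (X + 2*X²)*(-1) = -X - 2*X²)
k = -65 (k = 5 + (35 - 1*7*(1 + 2*7)) = 5 + (35 - 1*7*(1 + 14)) = 5 + (35 - 1*7*15) = 5 + (35 - 105) = 5 - 70 = -65)
k + ((p + 6)*3)*74 = -65 + ((5 + 6)*3)*74 = -65 + (11*3)*74 = -65 + 33*74 = -65 + 2442 = 2377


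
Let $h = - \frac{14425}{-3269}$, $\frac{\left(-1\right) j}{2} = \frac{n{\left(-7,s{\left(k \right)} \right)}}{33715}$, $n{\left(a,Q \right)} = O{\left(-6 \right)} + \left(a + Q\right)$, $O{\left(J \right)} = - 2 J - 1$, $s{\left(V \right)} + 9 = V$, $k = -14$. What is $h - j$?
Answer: $\frac{486214653}{110214335} \approx 4.4115$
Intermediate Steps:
$s{\left(V \right)} = -9 + V$
$O{\left(J \right)} = -1 - 2 J$
$n{\left(a,Q \right)} = 11 + Q + a$ ($n{\left(a,Q \right)} = \left(-1 - -12\right) + \left(a + Q\right) = \left(-1 + 12\right) + \left(Q + a\right) = 11 + \left(Q + a\right) = 11 + Q + a$)
$j = \frac{38}{33715}$ ($j = - 2 \frac{11 - 23 - 7}{33715} = - 2 \left(11 - 23 - 7\right) \frac{1}{33715} = - 2 \left(\left(-19\right) \frac{1}{33715}\right) = \left(-2\right) \left(- \frac{19}{33715}\right) = \frac{38}{33715} \approx 0.0011271$)
$h = \frac{14425}{3269}$ ($h = \left(-14425\right) \left(- \frac{1}{3269}\right) = \frac{14425}{3269} \approx 4.4127$)
$h - j = \frac{14425}{3269} - \frac{38}{33715} = \frac{486214653}{110214335}$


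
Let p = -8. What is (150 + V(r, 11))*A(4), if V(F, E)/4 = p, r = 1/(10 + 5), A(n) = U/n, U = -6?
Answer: -177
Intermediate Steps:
A(n) = -6/n
r = 1/15 ≈ 0.066667
V(F, E) = -32 (V(F, E) = 4*(-8) = -32)
(150 + V(r, 11))*A(4) = (150 - 32)*(-6/4) = 118*(-6*¼) = 118*(-3/2) = -177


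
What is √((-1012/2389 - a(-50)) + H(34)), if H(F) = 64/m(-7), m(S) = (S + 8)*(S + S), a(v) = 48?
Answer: 26*I*√21923853/16723 ≈ 7.2798*I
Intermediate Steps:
m(S) = 2*S*(8 + S) (m(S) = (8 + S)*(2*S) = 2*S*(8 + S))
H(F) = -32/7 (H(F) = 64/((2*(-7)*(8 - 7))) = 64/((2*(-7)*1)) = 64/(-14) = 64*(-1/14) = -32/7)
√((-1012/2389 - a(-50)) + H(34)) = √((-1012/2389 - 1*48) - 32/7) = √((-1012*1/2389 - 48) - 32/7) = √((-1012/2389 - 48) - 32/7) = √(-115684/2389 - 32/7) = √(-886236/16723) = 26*I*√21923853/16723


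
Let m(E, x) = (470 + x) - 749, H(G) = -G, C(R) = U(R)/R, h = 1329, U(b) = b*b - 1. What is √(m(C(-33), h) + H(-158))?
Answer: 2*√302 ≈ 34.756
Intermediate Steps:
U(b) = -1 + b² (U(b) = b² - 1 = -1 + b²)
C(R) = (-1 + R²)/R
m(E, x) = -279 + x
√(m(C(-33), h) + H(-158)) = √((-279 + 1329) - 1*(-158)) = √(1050 + 158) = √1208 = 2*√302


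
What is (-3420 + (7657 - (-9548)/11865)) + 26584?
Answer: 52242959/1695 ≈ 30822.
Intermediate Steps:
(-3420 + (7657 - (-9548)/11865)) + 26584 = (-3420 + (7657 - 1*(-1364/1695))) + 26584 = (-3420 + (7657 + 1364/1695)) + 26584 = (-3420 + 12979979/1695) + 26584 = 7183079/1695 + 26584 = 52242959/1695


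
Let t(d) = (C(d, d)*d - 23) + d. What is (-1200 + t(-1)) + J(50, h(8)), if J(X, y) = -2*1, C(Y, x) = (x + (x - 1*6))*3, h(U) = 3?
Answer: -1202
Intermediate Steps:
C(Y, x) = -18 + 6*x (C(Y, x) = (x + (x - 6))*3 = (x + (-6 + x))*3 = (-6 + 2*x)*3 = -18 + 6*x)
J(X, y) = -2
t(d) = -23 + d + d*(-18 + 6*d) (t(d) = ((-18 + 6*d)*d - 23) + d = (d*(-18 + 6*d) - 23) + d = (-23 + d*(-18 + 6*d)) + d = -23 + d + d*(-18 + 6*d))
(-1200 + t(-1)) + J(50, h(8)) = (-1200 + (-23 - 1 + 6*(-1)*(-3 - 1))) - 2 = (-1200 + (-23 - 1 + 6*(-1)*(-4))) - 2 = (-1200 + (-23 - 1 + 24)) - 2 = (-1200 + 0) - 2 = -1200 - 2 = -1202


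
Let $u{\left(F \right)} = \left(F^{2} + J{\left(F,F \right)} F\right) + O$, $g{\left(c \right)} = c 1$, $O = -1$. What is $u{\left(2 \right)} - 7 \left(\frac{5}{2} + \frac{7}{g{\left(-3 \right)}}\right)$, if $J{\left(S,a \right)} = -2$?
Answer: $- \frac{13}{6} \approx -2.1667$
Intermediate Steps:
$g{\left(c \right)} = c$
$u{\left(F \right)} = -1 + F^{2} - 2 F$ ($u{\left(F \right)} = \left(F^{2} - 2 F\right) - 1 = -1 + F^{2} - 2 F$)
$u{\left(2 \right)} - 7 \left(\frac{5}{2} + \frac{7}{g{\left(-3 \right)}}\right) = \left(-1 + 2^{2} - 4\right) - 7 \left(\frac{5}{2} + \frac{7}{-3}\right) = \left(-1 + 4 - 4\right) - 7 \left(5 \cdot \frac{1}{2} + 7 \left(- \frac{1}{3}\right)\right) = -1 - 7 \left(\frac{5}{2} - \frac{7}{3}\right) = -1 - \frac{7}{6} = - \frac{13}{6}$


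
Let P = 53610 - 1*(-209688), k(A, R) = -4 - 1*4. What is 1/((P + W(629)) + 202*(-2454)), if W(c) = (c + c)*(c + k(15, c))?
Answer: 1/548808 ≈ 1.8221e-6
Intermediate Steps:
k(A, R) = -8 (k(A, R) = -4 - 4 = -8)
W(c) = 2*c*(-8 + c) (W(c) = (c + c)*(c - 8) = (2*c)*(-8 + c) = 2*c*(-8 + c))
P = 263298 (P = 53610 + 209688 = 263298)
1/((P + W(629)) + 202*(-2454)) = 1/((263298 + 2*629*(-8 + 629)) + 202*(-2454)) = 1/((263298 + 2*629*621) - 495708) = 1/((263298 + 781218) - 495708) = 1/(1044516 - 495708) = 1/548808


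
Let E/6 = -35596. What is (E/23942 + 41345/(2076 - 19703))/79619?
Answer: -2377293071/16800629476723 ≈ -0.00014150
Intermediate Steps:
E = -213576 (E = 6*(-35596) = -213576)
(E/23942 + 41345/(2076 - 19703))/79619 = (-213576/23942 + 41345/(2076 - 19703))/79619 = (-213576*1/23942 + 41345/(-17627))*(1/79619) = (-106788/11971 + 41345*(-1/17627))*(1/79619) = (-106788/11971 - 41345/17627)*(1/79619) = -2377293071/211012817*1/79619 = -2377293071/16800629476723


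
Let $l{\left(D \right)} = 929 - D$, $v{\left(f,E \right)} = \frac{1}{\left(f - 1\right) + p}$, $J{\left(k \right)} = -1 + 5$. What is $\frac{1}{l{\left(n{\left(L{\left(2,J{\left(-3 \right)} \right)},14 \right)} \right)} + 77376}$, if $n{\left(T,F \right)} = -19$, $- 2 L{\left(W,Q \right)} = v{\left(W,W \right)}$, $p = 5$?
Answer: $\frac{1}{78324} \approx 1.2767 \cdot 10^{-5}$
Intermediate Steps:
$J{\left(k \right)} = 4$
$v{\left(f,E \right)} = \frac{1}{4 + f}$ ($v{\left(f,E \right)} = \frac{1}{\left(f - 1\right) + 5} = \frac{1}{\left(-1 + f\right) + 5} = \frac{1}{4 + f}$)
$L{\left(W,Q \right)} = - \frac{1}{2 \left(4 + W\right)}$
$\frac{1}{l{\left(n{\left(L{\left(2,J{\left(-3 \right)} \right)},14 \right)} \right)} + 77376} = \frac{1}{\left(929 - -19\right) + 77376} = \frac{1}{\left(929 + 19\right) + 77376} = \frac{1}{948 + 77376} = \frac{1}{78324}$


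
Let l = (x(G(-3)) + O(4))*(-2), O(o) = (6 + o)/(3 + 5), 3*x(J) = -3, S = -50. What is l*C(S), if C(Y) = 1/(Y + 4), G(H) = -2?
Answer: 1/92 ≈ 0.010870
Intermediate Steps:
x(J) = -1 (x(J) = (⅓)*(-3) = -1)
C(Y) = 1/(4 + Y)
O(o) = ¾ + o/8 (O(o) = (6 + o)/8 = (6 + o)*(⅛) = ¾ + o/8)
l = -½ (l = (-1 + (¾ + (⅛)*4))*(-2) = (-1 + (¾ + ½))*(-2) = (-1 + 5/4)*(-2) = (¼)*(-2) = -½ ≈ -0.50000)
l*C(S) = -1/(2*(4 - 50)) = -½/(-46) = -½*(-1/46) = 1/92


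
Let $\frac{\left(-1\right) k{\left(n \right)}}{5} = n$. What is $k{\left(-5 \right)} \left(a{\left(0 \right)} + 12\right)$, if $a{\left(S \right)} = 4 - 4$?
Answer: $300$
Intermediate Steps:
$a{\left(S \right)} = 0$
$k{\left(n \right)} = - 5 n$
$k{\left(-5 \right)} \left(a{\left(0 \right)} + 12\right) = \left(-5\right) \left(-5\right) \left(0 + 12\right) = 25 \cdot 12 = 300$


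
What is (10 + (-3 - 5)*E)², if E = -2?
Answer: 676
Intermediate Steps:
(10 + (-3 - 5)*E)² = (10 + (-3 - 5)*(-2))² = (10 - 8*(-2))² = (10 + 16)² = 26² = 676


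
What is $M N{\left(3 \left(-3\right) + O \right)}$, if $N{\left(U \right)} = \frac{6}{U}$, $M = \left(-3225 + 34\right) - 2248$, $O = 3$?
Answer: $5439$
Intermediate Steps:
$M = -5439$ ($M = -3191 - 2248 = -5439$)
$M N{\left(3 \left(-3\right) + O \right)} = - 5439 \frac{6}{3 \left(-3\right) + 3} = - 5439 \frac{6}{-9 + 3} = - 5439 \frac{6}{-6} = - 5439 \cdot 6 \left(- \frac{1}{6}\right) = \left(-5439\right) \left(-1\right) = 5439$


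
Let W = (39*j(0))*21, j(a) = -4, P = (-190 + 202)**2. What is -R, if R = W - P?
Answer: 3420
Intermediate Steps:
P = 144 (P = 12**2 = 144)
W = -3276 (W = (39*(-4))*21 = -156*21 = -3276)
R = -3420 (R = -3276 - 1*144 = -3276 - 144 = -3420)
-R = -1*(-3420) = 3420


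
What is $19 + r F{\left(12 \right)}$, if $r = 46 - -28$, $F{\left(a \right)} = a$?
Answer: $907$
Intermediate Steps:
$r = 74$ ($r = 46 + 28 = 74$)
$19 + r F{\left(12 \right)} = 19 + 74 \cdot 12 = 19 + 888 = 907$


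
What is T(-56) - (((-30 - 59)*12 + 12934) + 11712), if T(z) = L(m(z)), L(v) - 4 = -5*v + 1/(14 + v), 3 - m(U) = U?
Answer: -1742436/73 ≈ -23869.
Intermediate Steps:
m(U) = 3 - U
L(v) = 4 + 1/(14 + v) - 5*v (L(v) = 4 + (-5*v + 1/(14 + v)) = 4 + (1/(14 + v) - 5*v) = 4 + 1/(14 + v) - 5*v)
T(z) = (-141 - 5*(3 - z)² + 66*z)/(17 - z) (T(z) = (57 - 66*(3 - z) - 5*(3 - z)²)/(14 + (3 - z)) = (57 + (-198 + 66*z) - 5*(3 - z)²)/(17 - z) = (-141 - 5*(3 - z)² + 66*z)/(17 - z))
T(-56) - (((-30 - 59)*12 + 12934) + 11712) = (186 - 96*(-56) + 5*(-56)²)/(-17 - 56) - (((-30 - 59)*12 + 12934) + 11712) = (186 + 5376 + 5*3136)/(-73) - ((-89*12 + 12934) + 11712) = -(186 + 5376 + 15680)/73 - ((-1068 + 12934) + 11712) = -1/73*21242 - (11866 + 11712) = -21242/73 - 1*23578 = -21242/73 - 23578 = -1742436/73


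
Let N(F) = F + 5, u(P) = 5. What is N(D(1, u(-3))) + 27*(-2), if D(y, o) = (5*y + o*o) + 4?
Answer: -15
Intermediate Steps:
D(y, o) = 4 + o**2 + 5*y (D(y, o) = (5*y + o**2) + 4 = (o**2 + 5*y) + 4 = 4 + o**2 + 5*y)
N(F) = 5 + F
N(D(1, u(-3))) + 27*(-2) = (5 + (4 + 5**2 + 5*1)) + 27*(-2) = (5 + (4 + 25 + 5)) - 54 = (5 + 34) - 54 = 39 - 54 = -15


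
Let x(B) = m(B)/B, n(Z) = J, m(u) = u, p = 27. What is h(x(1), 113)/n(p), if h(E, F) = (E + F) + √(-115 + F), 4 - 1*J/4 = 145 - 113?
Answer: -57/56 - I*√2/112 ≈ -1.0179 - 0.012627*I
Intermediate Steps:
J = -112 (J = 16 - 4*(145 - 113) = 16 - 4*32 = 16 - 128 = -112)
n(Z) = -112
x(B) = 1 (x(B) = B/B = 1)
h(E, F) = E + F + √(-115 + F)
h(x(1), 113)/n(p) = (1 + 113 + √(-115 + 113))/(-112) = (1 + 113 + √(-2))*(-1/112) = (1 + 113 + I*√2)*(-1/112) = (114 + I*√2)*(-1/112) = -57/56 - I*√2/112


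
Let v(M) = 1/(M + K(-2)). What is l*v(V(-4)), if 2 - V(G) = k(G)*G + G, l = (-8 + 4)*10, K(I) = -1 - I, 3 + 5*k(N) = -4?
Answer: -200/7 ≈ -28.571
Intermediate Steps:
k(N) = -7/5 (k(N) = -⅗ + (⅕)*(-4) = -⅗ - ⅘ = -7/5)
l = -40 (l = -4*10 = -40)
V(G) = 2 + 2*G/5 (V(G) = 2 - (-7*G/5 + G) = 2 - (-2)*G/5 = 2 + 2*G/5)
v(M) = 1/(1 + M) (v(M) = 1/(M + (-1 - 1*(-2))) = 1/(M + (-1 + 2)) = 1/(M + 1) = 1/(1 + M))
l*v(V(-4)) = -40/(1 + (2 + (⅖)*(-4))) = -40/(1 + (2 - 8/5)) = -40/(1 + ⅖) = -40/7/5 = -40*5/7 = -200/7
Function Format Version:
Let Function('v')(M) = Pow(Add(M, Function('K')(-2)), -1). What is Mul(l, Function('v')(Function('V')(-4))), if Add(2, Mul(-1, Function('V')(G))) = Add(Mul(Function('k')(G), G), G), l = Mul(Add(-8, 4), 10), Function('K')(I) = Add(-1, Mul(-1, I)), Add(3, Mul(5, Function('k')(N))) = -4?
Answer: Rational(-200, 7) ≈ -28.571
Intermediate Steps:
Function('k')(N) = Rational(-7, 5) (Function('k')(N) = Add(Rational(-3, 5), Mul(Rational(1, 5), -4)) = Add(Rational(-3, 5), Rational(-4, 5)) = Rational(-7, 5))
l = -40 (l = Mul(-4, 10) = -40)
Function('V')(G) = Add(2, Mul(Rational(2, 5), G)) (Function('V')(G) = Add(2, Mul(-1, Add(Mul(Rational(-7, 5), G), G))) = Add(2, Mul(-1, Mul(Rational(-2, 5), G))) = Add(2, Mul(Rational(2, 5), G)))
Function('v')(M) = Pow(Add(1, M), -1) (Function('v')(M) = Pow(Add(M, Add(-1, Mul(-1, -2))), -1) = Pow(Add(M, Add(-1, 2)), -1) = Pow(Add(M, 1), -1) = Pow(Add(1, M), -1))
Mul(l, Function('v')(Function('V')(-4))) = Mul(-40, Pow(Add(1, Add(2, Mul(Rational(2, 5), -4))), -1)) = Mul(-40, Pow(Add(1, Add(2, Rational(-8, 5))), -1)) = Mul(-40, Pow(Add(1, Rational(2, 5)), -1)) = Mul(-40, Pow(Rational(7, 5), -1)) = Mul(-40, Rational(5, 7)) = Rational(-200, 7)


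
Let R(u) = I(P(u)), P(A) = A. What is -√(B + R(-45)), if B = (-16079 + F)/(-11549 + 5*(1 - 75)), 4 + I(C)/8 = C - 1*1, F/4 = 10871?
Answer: -I*√7550755/137 ≈ -20.057*I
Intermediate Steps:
F = 43484 (F = 4*10871 = 43484)
I(C) = -40 + 8*C (I(C) = -32 + 8*(C - 1*1) = -32 + 8*(C - 1) = -32 + 8*(-1 + C) = -32 + (-8 + 8*C) = -40 + 8*C)
R(u) = -40 + 8*u
B = -315/137 (B = (-16079 + 43484)/(-11549 + 5*(1 - 75)) = 27405/(-11549 + 5*(-74)) = 27405/(-11549 - 370) = 27405/(-11919) = 27405*(-1/11919) = -315/137 ≈ -2.2993)
-√(B + R(-45)) = -√(-315/137 + (-40 + 8*(-45))) = -√(-315/137 + (-40 - 360)) = -√(-315/137 - 400) = -√(-55115/137) = -I*√7550755/137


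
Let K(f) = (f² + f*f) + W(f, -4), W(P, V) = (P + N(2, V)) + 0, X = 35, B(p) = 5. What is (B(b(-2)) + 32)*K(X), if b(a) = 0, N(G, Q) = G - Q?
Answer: 92167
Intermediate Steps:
W(P, V) = 2 + P - V (W(P, V) = (P + (2 - V)) + 0 = (2 + P - V) + 0 = 2 + P - V)
K(f) = 6 + f + 2*f² (K(f) = (f² + f*f) + (2 + f - 1*(-4)) = (f² + f²) + (2 + f + 4) = 2*f² + (6 + f) = 6 + f + 2*f²)
(B(b(-2)) + 32)*K(X) = (5 + 32)*(6 + 35 + 2*35²) = 37*(6 + 35 + 2*1225) = 37*(6 + 35 + 2450) = 37*2491 = 92167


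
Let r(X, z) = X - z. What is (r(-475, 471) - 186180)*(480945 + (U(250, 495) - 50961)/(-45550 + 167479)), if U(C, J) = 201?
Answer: -3657757669575090/40643 ≈ -8.9997e+10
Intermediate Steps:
(r(-475, 471) - 186180)*(480945 + (U(250, 495) - 50961)/(-45550 + 167479)) = ((-475 - 1*471) - 186180)*(480945 + (201 - 50961)/(-45550 + 167479)) = ((-475 - 471) - 186180)*(480945 - 50760/121929) = (-946 - 186180)*(480945 - 50760*1/121929) = -187126*(480945 - 16920/40643) = -187126*19547030715/40643 = -3657757669575090/40643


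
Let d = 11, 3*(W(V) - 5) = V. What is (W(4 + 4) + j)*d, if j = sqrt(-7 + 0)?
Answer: 253/3 + 11*I*sqrt(7) ≈ 84.333 + 29.103*I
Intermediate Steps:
j = I*sqrt(7) (j = sqrt(-7) = I*sqrt(7) ≈ 2.6458*I)
W(V) = 5 + V/3
(W(4 + 4) + j)*d = ((5 + (4 + 4)/3) + I*sqrt(7))*11 = ((5 + (1/3)*8) + I*sqrt(7))*11 = ((5 + 8/3) + I*sqrt(7))*11 = (23/3 + I*sqrt(7))*11 = 253/3 + 11*I*sqrt(7)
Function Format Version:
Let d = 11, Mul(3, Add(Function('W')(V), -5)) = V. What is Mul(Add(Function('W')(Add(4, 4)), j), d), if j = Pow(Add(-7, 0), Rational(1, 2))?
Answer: Add(Rational(253, 3), Mul(11, I, Pow(7, Rational(1, 2)))) ≈ Add(84.333, Mul(29.103, I))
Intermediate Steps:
j = Mul(I, Pow(7, Rational(1, 2))) (j = Pow(-7, Rational(1, 2)) = Mul(I, Pow(7, Rational(1, 2))) ≈ Mul(2.6458, I))
Function('W')(V) = Add(5, Mul(Rational(1, 3), V))
Mul(Add(Function('W')(Add(4, 4)), j), d) = Mul(Add(Add(5, Mul(Rational(1, 3), Add(4, 4))), Mul(I, Pow(7, Rational(1, 2)))), 11) = Mul(Add(Add(5, Mul(Rational(1, 3), 8)), Mul(I, Pow(7, Rational(1, 2)))), 11) = Mul(Add(Add(5, Rational(8, 3)), Mul(I, Pow(7, Rational(1, 2)))), 11) = Mul(Add(Rational(23, 3), Mul(I, Pow(7, Rational(1, 2)))), 11) = Add(Rational(253, 3), Mul(11, I, Pow(7, Rational(1, 2))))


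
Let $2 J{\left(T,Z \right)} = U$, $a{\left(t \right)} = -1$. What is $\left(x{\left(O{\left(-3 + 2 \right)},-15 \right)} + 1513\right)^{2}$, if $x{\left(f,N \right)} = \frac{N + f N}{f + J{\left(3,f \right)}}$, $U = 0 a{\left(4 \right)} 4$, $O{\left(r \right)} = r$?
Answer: $2289169$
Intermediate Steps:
$U = 0$ ($U = 0 \left(-1\right) 4 = 0 \cdot 4 = 0$)
$J{\left(T,Z \right)} = 0$ ($J{\left(T,Z \right)} = \frac{1}{2} \cdot 0 = 0$)
$x{\left(f,N \right)} = \frac{N + N f}{f}$ ($x{\left(f,N \right)} = \frac{N + f N}{f + 0} = \frac{N + N f}{f}$)
$\left(x{\left(O{\left(-3 + 2 \right)},-15 \right)} + 1513\right)^{2} = \left(\left(-15 - \frac{15}{-3 + 2}\right) + 1513\right)^{2} = \left(\left(-15 - \frac{15}{-1}\right) + 1513\right)^{2} = \left(\left(-15 - -15\right) + 1513\right)^{2} = \left(\left(-15 + 15\right) + 1513\right)^{2} = \left(0 + 1513\right)^{2} = 1513^{2} = 2289169$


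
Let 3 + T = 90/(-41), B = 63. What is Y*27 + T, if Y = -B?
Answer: -69954/41 ≈ -1706.2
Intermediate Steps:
T = -213/41 (T = -3 + 90/(-41) = -3 + 90*(-1/41) = -3 - 90/41 = -213/41 ≈ -5.1951)
Y = -63 (Y = -1*63 = -63)
Y*27 + T = -63*27 - 213/41 = -1701 - 213/41 = -69954/41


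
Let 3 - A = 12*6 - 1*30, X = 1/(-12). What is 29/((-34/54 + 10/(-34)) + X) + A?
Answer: -125355/1849 ≈ -67.796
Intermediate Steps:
X = -1/12 ≈ -0.083333
A = -39 (A = 3 - (12*6 - 1*30) = 3 - (72 - 30) = 3 - 1*42 = 3 - 42 = -39)
29/((-34/54 + 10/(-34)) + X) + A = 29/((-34/54 + 10/(-34)) - 1/12) - 39 = 29/((-34*1/54 + 10*(-1/34)) - 1/12) - 39 = 29/((-17/27 - 5/17) - 1/12) - 39 = 29/(-424/459 - 1/12) - 39 = 29/(-1849/1836) - 39 = 29*(-1836/1849) - 39 = -53244/1849 - 39 = -125355/1849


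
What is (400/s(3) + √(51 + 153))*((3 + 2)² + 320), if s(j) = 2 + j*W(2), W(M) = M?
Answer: 17250 + 690*√51 ≈ 22178.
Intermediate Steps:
s(j) = 2 + 2*j (s(j) = 2 + j*2 = 2 + 2*j)
(400/s(3) + √(51 + 153))*((3 + 2)² + 320) = (400/(2 + 2*3) + √(51 + 153))*((3 + 2)² + 320) = (400/(2 + 6) + √204)*(5² + 320) = (400/8 + 2*√51)*(25 + 320) = (400*(⅛) + 2*√51)*345 = (50 + 2*√51)*345 = 17250 + 690*√51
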